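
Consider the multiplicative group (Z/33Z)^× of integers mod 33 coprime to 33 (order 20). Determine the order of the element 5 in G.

10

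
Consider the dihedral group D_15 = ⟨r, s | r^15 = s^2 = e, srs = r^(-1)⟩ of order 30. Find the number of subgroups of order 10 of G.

|G| = 30 and 10 | 30, so subgroups of order 10 are possible by Lagrange.
The subgroups of order 10 are: {e, r^3, r^6, r^9, r^12, rs, r^4s, r^7s, r^10s, r^13s}; {e, r^3, r^6, r^9, r^12, r^2s, r^5s, r^8s, r^11s, r^14s}; {e, r^3, r^6, r^9, r^12, s, r^3s, r^6s, r^9s, r^12s}.
So G has 3 subgroups of order 10.

3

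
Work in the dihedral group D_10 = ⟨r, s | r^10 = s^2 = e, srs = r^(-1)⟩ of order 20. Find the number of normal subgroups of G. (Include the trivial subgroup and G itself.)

7

G has 22 subgroups. Checking conjugation-invariance by order — order 1: 1/1 normal; order 2: 1/11 normal; order 4: 0/5 normal; order 5: 1/1 normal; order 10: 3/3 normal; order 20: 1/1 normal.
Total normal subgroups: 7.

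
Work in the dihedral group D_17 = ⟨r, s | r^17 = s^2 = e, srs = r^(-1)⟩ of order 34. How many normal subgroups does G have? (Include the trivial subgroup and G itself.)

3

G has 20 subgroups. Checking conjugation-invariance by order — order 1: 1/1 normal; order 2: 0/17 normal; order 17: 1/1 normal; order 34: 1/1 normal.
Total normal subgroups: 3.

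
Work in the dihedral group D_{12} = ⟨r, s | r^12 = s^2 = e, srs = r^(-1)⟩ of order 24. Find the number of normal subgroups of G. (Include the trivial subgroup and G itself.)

G has 34 subgroups. Checking conjugation-invariance by order — order 1: 1/1 normal; order 2: 1/13 normal; order 3: 1/1 normal; order 4: 1/7 normal; order 6: 1/5 normal; order 8: 0/3 normal; order 12: 3/3 normal; order 24: 1/1 normal.
Total normal subgroups: 9.

9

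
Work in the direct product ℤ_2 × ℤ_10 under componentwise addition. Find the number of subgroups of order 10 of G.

3

|G| = 20 and 10 | 20, so subgroups of order 10 are possible by Lagrange.
The subgroups of order 10 are: {(0,0), (0,1), (0,2), (0,3), (0,4), (0,5), (0,6), (0,7), (0,8), (0,9)}; {(0,0), (0,2), (0,4), (0,6), (0,8), (1,0), (1,2), (1,4), (1,6), (1,8)}; {(0,0), (0,2), (0,4), (0,6), (0,8), (1,1), (1,3), (1,5), (1,7), (1,9)}.
So G has 3 subgroups of order 10.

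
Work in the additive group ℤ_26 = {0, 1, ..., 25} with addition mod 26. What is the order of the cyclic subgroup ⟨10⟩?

13

In ℤ_26, the order of an element a is n/gcd(a, n).
gcd(10, 26) = 2, so |⟨10⟩| = 26/2 = 13.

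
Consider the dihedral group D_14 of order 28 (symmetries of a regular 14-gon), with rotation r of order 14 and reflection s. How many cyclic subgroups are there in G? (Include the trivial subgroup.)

18

A cyclic subgroup of order d is generated by each of its φ(d) elements of order d, so the cyclic subgroups of order d number (#elements of order d)/φ(d).
Cyclic subgroups by order — order 1: 1; order 2: 15; order 7: 1; order 14: 1.
Total: 18.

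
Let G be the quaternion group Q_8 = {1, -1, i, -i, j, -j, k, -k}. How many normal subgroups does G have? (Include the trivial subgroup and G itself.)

6

G has 6 subgroups. Checking conjugation-invariance by order — order 1: 1/1 normal; order 2: 1/1 normal; order 4: 3/3 normal; order 8: 1/1 normal.
Total normal subgroups: 6.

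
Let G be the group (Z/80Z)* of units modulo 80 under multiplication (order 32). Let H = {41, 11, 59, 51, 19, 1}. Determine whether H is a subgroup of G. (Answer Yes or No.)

No

|H| = 6 does not divide |G| = 32, so by Lagrange H is not a subgroup.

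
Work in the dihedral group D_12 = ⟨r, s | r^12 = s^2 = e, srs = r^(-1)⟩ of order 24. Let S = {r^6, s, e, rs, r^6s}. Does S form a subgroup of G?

|S| = 5 does not divide |G| = 24, so by Lagrange S is not a subgroup.

No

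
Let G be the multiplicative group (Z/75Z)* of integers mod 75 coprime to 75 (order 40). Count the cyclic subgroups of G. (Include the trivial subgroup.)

Group the elements of G by the cyclic subgroup they generate; each cyclic subgroup of order d accounts for φ(d) elements.
Cyclic subgroups by order — order 1: 1; order 2: 3; order 4: 2; order 5: 1; order 10: 3; order 20: 2.
Total: 12.

12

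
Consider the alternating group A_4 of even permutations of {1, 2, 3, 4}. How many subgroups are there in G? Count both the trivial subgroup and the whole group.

|G| = 12, so by Lagrange every subgroup order divides 12. Divisors: 1, 2, 3, 4, 6, 12.
Subgroups by order — order 1: 1; order 2: 3; order 3: 4; order 4: 1; order 6: 0; order 12: 1.
Total: 1 + 3 + 4 + 1 + 0 + 1 = 10.

10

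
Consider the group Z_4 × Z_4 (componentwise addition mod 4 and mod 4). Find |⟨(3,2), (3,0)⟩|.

8

|⟨(3,2)⟩| = 4 and |⟨(3,0)⟩| = 4, so |H| is a multiple of lcm(4, 4) = 4 and divides |G| = 16.
Closing under the operation: H = {(0,0), (0,2), (1,0), (1,2), (2,0), (2,2), (3,0), (3,2)}, so |H| = 8.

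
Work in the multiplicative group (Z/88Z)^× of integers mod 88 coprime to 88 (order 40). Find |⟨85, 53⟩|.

20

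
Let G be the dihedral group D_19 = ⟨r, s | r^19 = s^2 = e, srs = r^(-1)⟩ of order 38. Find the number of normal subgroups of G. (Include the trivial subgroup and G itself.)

3

G has 22 subgroups. Checking conjugation-invariance by order — order 1: 1/1 normal; order 2: 0/19 normal; order 19: 1/1 normal; order 38: 1/1 normal.
Total normal subgroups: 3.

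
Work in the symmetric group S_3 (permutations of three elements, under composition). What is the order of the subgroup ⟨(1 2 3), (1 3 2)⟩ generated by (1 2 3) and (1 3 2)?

|⟨(1 2 3)⟩| = 3 and |⟨(1 3 2)⟩| = 3, so |H| is a multiple of lcm(3, 3) = 3 and divides |G| = 6.
Closing under the operation: H = {e, (1 2 3), (1 3 2)}, so |H| = 3.

3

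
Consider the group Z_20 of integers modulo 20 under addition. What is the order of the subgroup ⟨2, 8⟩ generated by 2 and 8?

10

|⟨2⟩| = 10 and |⟨8⟩| = 5, so |H| is a multiple of lcm(10, 5) = 10 and divides |G| = 20.
Closing under the operation: H = {0, 2, 4, 6, 8, 10, 12, 14, 16, 18}, so |H| = 10.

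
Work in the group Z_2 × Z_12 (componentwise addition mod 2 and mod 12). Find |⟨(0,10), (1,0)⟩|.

12

|⟨(0,10)⟩| = 6 and |⟨(1,0)⟩| = 2, so |H| is a multiple of lcm(6, 2) = 6 and divides |G| = 24.
Closing under the operation: H = {(0,0), (0,2), (0,4), (0,6), (0,8), (0,10), (1,0), (1,2), (1,4), (1,6), (1,8), (1,10)}, so |H| = 12.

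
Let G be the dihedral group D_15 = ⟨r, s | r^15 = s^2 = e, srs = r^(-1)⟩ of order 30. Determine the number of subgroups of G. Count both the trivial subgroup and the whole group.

28

|G| = 30, so by Lagrange every subgroup order divides 30. Divisors: 1, 2, 3, 5, 6, 10, 15, 30.
Subgroups by order — order 1: 1; order 2: 15; order 3: 1; order 5: 1; order 6: 5; order 10: 3; order 15: 1; order 30: 1.
Total: 1 + 15 + 1 + 1 + 5 + 3 + 1 + 1 = 28.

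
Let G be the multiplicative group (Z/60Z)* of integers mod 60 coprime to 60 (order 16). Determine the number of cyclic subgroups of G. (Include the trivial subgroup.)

Group the elements of G by the cyclic subgroup they generate; each cyclic subgroup of order d accounts for φ(d) elements.
Cyclic subgroups by order — order 1: 1; order 2: 7; order 4: 4.
Total: 12.

12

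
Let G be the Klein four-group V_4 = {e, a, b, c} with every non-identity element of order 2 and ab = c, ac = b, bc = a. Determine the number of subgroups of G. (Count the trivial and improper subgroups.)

|G| = 4, so by Lagrange every subgroup order divides 4. Divisors: 1, 2, 4.
Subgroups by order — order 1: 1; order 2: 3; order 4: 1.
Total: 1 + 3 + 1 = 5.

5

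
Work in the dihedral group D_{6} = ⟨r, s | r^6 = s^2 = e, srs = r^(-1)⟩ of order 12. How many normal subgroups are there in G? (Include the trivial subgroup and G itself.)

G has 16 subgroups. Checking conjugation-invariance by order — order 1: 1/1 normal; order 2: 1/7 normal; order 3: 1/1 normal; order 4: 0/3 normal; order 6: 3/3 normal; order 12: 1/1 normal.
Total normal subgroups: 7.

7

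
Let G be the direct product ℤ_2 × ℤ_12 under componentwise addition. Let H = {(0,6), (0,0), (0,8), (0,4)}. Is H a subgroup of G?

No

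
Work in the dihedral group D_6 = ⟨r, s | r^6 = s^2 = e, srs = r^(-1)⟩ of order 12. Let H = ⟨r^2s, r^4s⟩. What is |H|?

6

|⟨r^2s⟩| = 2 and |⟨r^4s⟩| = 2, so |H| is a multiple of lcm(2, 2) = 2 and divides |G| = 12.
Closing under the operation: H = {e, r^2, r^4, s, r^2s, r^4s}, so |H| = 6.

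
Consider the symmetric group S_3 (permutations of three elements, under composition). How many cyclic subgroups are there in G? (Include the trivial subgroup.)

5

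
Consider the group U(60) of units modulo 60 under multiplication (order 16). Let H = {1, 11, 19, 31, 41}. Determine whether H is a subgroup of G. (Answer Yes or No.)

|H| = 5 does not divide |G| = 16, so by Lagrange H is not a subgroup.

No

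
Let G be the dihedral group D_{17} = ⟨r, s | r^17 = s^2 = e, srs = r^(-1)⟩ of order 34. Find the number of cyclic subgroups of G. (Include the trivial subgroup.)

19

A cyclic subgroup of order d is generated by each of its φ(d) elements of order d, so the cyclic subgroups of order d number (#elements of order d)/φ(d).
Cyclic subgroups by order — order 1: 1; order 2: 17; order 17: 1.
Total: 19.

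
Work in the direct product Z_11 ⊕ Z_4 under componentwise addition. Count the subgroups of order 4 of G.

|G| = 44 and 4 | 44, so subgroups of order 4 are possible by Lagrange.
The subgroups of order 4 are: {(0,0), (0,1), (0,2), (0,3)}.
So G has 1 subgroup of order 4.

1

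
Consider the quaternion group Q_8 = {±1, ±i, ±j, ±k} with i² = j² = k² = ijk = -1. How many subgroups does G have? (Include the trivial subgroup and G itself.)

|G| = 8, so by Lagrange every subgroup order divides 8. Divisors: 1, 2, 4, 8.
Subgroups by order — order 1: 1; order 2: 1; order 4: 3; order 8: 1.
Total: 1 + 1 + 3 + 1 = 6.

6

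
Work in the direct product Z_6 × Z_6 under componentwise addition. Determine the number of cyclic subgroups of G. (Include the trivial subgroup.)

Each element a generates a cyclic subgroup ⟨a⟩; distinct elements may generate the same one (a cyclic group of order d has φ(d) generators).
Cyclic subgroups by order — order 1: 1; order 2: 3; order 3: 4; order 6: 12.
Total: 20.

20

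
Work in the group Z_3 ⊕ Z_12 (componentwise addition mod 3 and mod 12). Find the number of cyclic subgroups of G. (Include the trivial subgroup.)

Each element a generates a cyclic subgroup ⟨a⟩; distinct elements may generate the same one (a cyclic group of order d has φ(d) generators).
Cyclic subgroups by order — order 1: 1; order 2: 1; order 3: 4; order 4: 1; order 6: 4; order 12: 4.
Total: 15.

15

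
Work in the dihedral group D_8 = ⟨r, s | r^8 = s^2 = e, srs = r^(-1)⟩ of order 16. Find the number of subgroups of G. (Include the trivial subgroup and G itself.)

19

|G| = 16, so by Lagrange every subgroup order divides 16. Divisors: 1, 2, 4, 8, 16.
Subgroups by order — order 1: 1; order 2: 9; order 4: 5; order 8: 3; order 16: 1.
Total: 1 + 9 + 5 + 3 + 1 = 19.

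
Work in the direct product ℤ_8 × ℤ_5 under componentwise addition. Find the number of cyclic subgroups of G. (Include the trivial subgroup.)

8

A cyclic subgroup of order d is generated by each of its φ(d) elements of order d, so the cyclic subgroups of order d number (#elements of order d)/φ(d).
Cyclic subgroups by order — order 1: 1; order 2: 1; order 4: 1; order 5: 1; order 8: 1; order 10: 1; order 20: 1; order 40: 1.
Total: 8.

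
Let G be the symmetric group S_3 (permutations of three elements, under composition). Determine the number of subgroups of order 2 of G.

|G| = 6 and 2 | 6, so subgroups of order 2 are possible by Lagrange.
The subgroups of order 2 are: {e, (1 2)}; {e, (1 3)}; {e, (2 3)}.
So G has 3 subgroups of order 2.

3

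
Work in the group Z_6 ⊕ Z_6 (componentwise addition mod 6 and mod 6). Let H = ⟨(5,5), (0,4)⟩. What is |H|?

|⟨(5,5)⟩| = 6 and |⟨(0,4)⟩| = 3, so |H| is a multiple of lcm(6, 3) = 6 and divides |G| = 36.
Closing under the operation: H = {(0,0), (0,2), (0,4), (1,1), (1,3), (1,5), (2,0), (2,2), (2,4), (3,1), (3,3), (3,5), (4,0), (4,2), (4,4), (5,1), (5,3), (5,5)}, so |H| = 18.

18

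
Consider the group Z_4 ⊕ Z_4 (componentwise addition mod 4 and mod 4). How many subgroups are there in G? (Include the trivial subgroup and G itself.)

|G| = 16, so by Lagrange every subgroup order divides 16. Divisors: 1, 2, 4, 8, 16.
Subgroups by order — order 1: 1; order 2: 3; order 4: 7; order 8: 3; order 16: 1.
Total: 1 + 3 + 7 + 3 + 1 = 15.

15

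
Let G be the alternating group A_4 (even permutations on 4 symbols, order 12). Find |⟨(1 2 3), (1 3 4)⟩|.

12

|⟨(1 2 3)⟩| = 3 and |⟨(1 3 4)⟩| = 3, so |H| is a multiple of lcm(3, 3) = 3 and divides |G| = 12.
Closing {(1 2 3), (1 3 4)} under the group operation gives all of G, so |H| = 12.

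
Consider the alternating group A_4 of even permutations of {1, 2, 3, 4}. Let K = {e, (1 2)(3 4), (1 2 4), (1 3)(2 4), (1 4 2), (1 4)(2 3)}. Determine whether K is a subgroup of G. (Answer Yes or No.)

Closure fails: (1 2)(3 4) ∘ (1 2 4) = (2 3 4) ∉ K. So K is not a subgroup.

No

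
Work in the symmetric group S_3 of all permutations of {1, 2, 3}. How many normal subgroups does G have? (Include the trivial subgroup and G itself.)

3

G has 6 subgroups. Checking conjugation-invariance by order — order 1: 1/1 normal; order 2: 0/3 normal; order 3: 1/1 normal; order 6: 1/1 normal.
Total normal subgroups: 3.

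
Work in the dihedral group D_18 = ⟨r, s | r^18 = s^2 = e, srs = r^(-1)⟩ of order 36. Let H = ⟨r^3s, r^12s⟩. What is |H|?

4

|⟨r^3s⟩| = 2 and |⟨r^12s⟩| = 2, so |H| is a multiple of lcm(2, 2) = 2 and divides |G| = 36.
Closing under the operation: H = {e, r^9, r^3s, r^12s}, so |H| = 4.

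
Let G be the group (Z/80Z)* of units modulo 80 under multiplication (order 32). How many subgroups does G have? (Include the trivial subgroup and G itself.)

54

|G| = 32, so by Lagrange every subgroup order divides 32. Divisors: 1, 2, 4, 8, 16, 32.
Subgroups by order — order 1: 1; order 2: 7; order 4: 19; order 8: 19; order 16: 7; order 32: 1.
Total: 1 + 7 + 19 + 19 + 7 + 1 = 54.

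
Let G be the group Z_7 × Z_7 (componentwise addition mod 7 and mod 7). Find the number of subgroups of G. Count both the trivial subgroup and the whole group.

|G| = 49, so by Lagrange every subgroup order divides 49. Divisors: 1, 7, 49.
Subgroups by order — order 1: 1; order 7: 8; order 49: 1.
Total: 1 + 8 + 1 = 10.

10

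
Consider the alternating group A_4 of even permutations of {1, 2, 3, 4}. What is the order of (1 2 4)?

3

Computing powers of (1 2 4): the smallest k with ((1 2 4))^k = e is k = 3.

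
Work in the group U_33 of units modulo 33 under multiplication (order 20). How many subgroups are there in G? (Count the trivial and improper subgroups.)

10

|G| = 20, so by Lagrange every subgroup order divides 20. Divisors: 1, 2, 4, 5, 10, 20.
Subgroups by order — order 1: 1; order 2: 3; order 4: 1; order 5: 1; order 10: 3; order 20: 1.
Total: 1 + 3 + 1 + 1 + 3 + 1 = 10.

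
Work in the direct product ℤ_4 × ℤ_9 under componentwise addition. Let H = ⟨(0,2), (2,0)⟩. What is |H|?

18

|⟨(0,2)⟩| = 9 and |⟨(2,0)⟩| = 2, so |H| is a multiple of lcm(9, 2) = 18 and divides |G| = 36.
Closing under the operation: H = {(0,0), (0,1), (0,2), (0,3), (0,4), (0,5), (0,6), (0,7), (0,8), (2,0), (2,1), (2,2), (2,3), (2,4), (2,5), (2,6), (2,7), (2,8)}, so |H| = 18.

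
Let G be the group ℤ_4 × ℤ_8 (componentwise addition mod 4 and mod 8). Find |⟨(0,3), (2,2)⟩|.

|⟨(0,3)⟩| = 8 and |⟨(2,2)⟩| = 4, so |H| is a multiple of lcm(8, 4) = 8 and divides |G| = 32.
Closing under the operation: H = {(0,0), (0,1), (0,2), (0,3), (0,4), (0,5), (0,6), (0,7), (2,0), (2,1), (2,2), (2,3), (2,4), (2,5), (2,6), (2,7)}, so |H| = 16.

16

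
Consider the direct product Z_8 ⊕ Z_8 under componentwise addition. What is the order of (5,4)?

8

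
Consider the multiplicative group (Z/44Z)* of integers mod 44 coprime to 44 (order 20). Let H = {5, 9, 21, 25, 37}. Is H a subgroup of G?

The identity 1 ∉ H, so H is not a subgroup.

No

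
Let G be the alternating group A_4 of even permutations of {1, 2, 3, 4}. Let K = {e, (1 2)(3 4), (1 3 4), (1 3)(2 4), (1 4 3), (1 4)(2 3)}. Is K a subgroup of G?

No

Closure fails: (1 4 3) ∘ (1 2)(3 4) = (1 2 4) ∉ K. So K is not a subgroup.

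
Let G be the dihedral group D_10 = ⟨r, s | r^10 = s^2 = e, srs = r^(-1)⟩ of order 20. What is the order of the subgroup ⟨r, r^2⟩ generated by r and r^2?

|⟨r⟩| = 10 and |⟨r^2⟩| = 5, so |H| is a multiple of lcm(10, 5) = 10 and divides |G| = 20.
Closing under the operation: H = {e, r, r^2, r^3, r^4, r^5, r^6, r^7, r^8, r^9}, so |H| = 10.

10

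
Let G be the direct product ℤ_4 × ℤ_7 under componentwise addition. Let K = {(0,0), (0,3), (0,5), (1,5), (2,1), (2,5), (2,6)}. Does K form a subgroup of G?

(0,5) ∈ K but its inverse (0,2) ∉ K, so K is not a subgroup.

No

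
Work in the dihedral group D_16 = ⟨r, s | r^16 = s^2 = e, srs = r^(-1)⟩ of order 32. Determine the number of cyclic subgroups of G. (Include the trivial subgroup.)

21

Group the elements of G by the cyclic subgroup they generate; each cyclic subgroup of order d accounts for φ(d) elements.
Cyclic subgroups by order — order 1: 1; order 2: 17; order 4: 1; order 8: 1; order 16: 1.
Total: 21.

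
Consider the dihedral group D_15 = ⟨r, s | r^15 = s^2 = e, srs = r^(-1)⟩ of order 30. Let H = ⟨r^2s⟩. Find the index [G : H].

15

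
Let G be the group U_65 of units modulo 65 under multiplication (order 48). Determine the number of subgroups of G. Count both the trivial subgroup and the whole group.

|G| = 48, so by Lagrange every subgroup order divides 48. Divisors: 1, 2, 3, 4, 6, 8, 12, 16, 24, 48.
Subgroups by order — order 1: 1; order 2: 3; order 3: 1; order 4: 7; order 6: 3; order 8: 3; order 12: 7; order 16: 1; order 24: 3; order 48: 1.
Total: 1 + 3 + 1 + 7 + 3 + 3 + 7 + 1 + 3 + 1 = 30.

30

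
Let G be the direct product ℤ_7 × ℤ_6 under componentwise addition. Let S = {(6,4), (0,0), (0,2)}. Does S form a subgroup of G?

No

(0,2) ∈ S but its inverse (0,4) ∉ S, so S is not a subgroup.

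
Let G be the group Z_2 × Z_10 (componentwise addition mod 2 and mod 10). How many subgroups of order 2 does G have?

|G| = 20 and 2 | 20, so subgroups of order 2 are possible by Lagrange.
The subgroups of order 2 are: {(0,0), (0,5)}; {(0,0), (1,0)}; {(0,0), (1,5)}.
So G has 3 subgroups of order 2.

3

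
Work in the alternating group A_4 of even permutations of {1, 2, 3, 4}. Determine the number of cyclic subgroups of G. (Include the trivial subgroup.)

Each element a generates a cyclic subgroup ⟨a⟩; distinct elements may generate the same one (a cyclic group of order d has φ(d) generators).
Cyclic subgroups by order — order 1: 1; order 2: 3; order 3: 4.
Total: 8.

8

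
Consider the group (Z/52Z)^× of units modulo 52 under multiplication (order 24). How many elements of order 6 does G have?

The elements of order 6 are: 3, 17, 23, 35, 43, 49.
That's 6.

6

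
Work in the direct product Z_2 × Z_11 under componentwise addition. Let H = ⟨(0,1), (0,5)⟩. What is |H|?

|⟨(0,1)⟩| = 11 and |⟨(0,5)⟩| = 11, so |H| is a multiple of lcm(11, 11) = 11 and divides |G| = 22.
Closing under the operation: H = {(0,0), (0,1), (0,2), (0,3), (0,4), (0,5), (0,6), (0,7), (0,8), (0,9), (0,10)}, so |H| = 11.

11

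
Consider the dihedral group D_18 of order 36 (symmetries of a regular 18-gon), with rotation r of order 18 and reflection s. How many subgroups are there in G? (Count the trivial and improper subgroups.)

|G| = 36, so by Lagrange every subgroup order divides 36. Divisors: 1, 2, 3, 4, 6, 9, 12, 18, 36.
Subgroups by order — order 1: 1; order 2: 19; order 3: 1; order 4: 9; order 6: 7; order 9: 1; order 12: 3; order 18: 3; order 36: 1.
Total: 1 + 19 + 1 + 9 + 7 + 1 + 3 + 3 + 1 = 45.

45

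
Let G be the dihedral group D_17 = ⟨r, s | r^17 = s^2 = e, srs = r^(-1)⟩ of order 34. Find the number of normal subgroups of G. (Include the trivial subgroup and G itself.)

3

G has 20 subgroups. Checking conjugation-invariance by order — order 1: 1/1 normal; order 2: 0/17 normal; order 17: 1/1 normal; order 34: 1/1 normal.
Total normal subgroups: 3.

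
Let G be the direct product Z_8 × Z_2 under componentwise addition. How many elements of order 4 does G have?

An element (a,b) has order lcm(ord(a), ord(b)); count pairs with lcm equal to 4.
Enumerating gives 4 such elements.

4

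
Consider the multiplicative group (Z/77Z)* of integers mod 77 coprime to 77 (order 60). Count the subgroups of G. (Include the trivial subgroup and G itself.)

20

|G| = 60, so by Lagrange every subgroup order divides 60. Divisors: 1, 2, 3, 4, 5, 6, 10, 12, 15, 20, 30, 60.
Subgroups by order — order 1: 1; order 2: 3; order 3: 1; order 4: 1; order 5: 1; order 6: 3; order 10: 3; order 12: 1; order 15: 1; order 20: 1; order 30: 3; order 60: 1.
Total: 1 + 3 + 1 + 1 + 1 + 3 + 3 + 1 + 1 + 1 + 3 + 1 = 20.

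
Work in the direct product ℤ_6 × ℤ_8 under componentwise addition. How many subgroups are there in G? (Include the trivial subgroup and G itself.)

22

|G| = 48, so by Lagrange every subgroup order divides 48. Divisors: 1, 2, 3, 4, 6, 8, 12, 16, 24, 48.
Subgroups by order — order 1: 1; order 2: 3; order 3: 1; order 4: 3; order 6: 3; order 8: 3; order 12: 3; order 16: 1; order 24: 3; order 48: 1.
Total: 1 + 3 + 1 + 3 + 3 + 3 + 3 + 1 + 3 + 1 = 22.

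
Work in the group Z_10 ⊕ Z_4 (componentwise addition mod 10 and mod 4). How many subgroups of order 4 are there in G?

3

|G| = 40 and 4 | 40, so subgroups of order 4 are possible by Lagrange.
The subgroups of order 4 are: {(0,0), (0,1), (0,2), (0,3)}; {(0,0), (0,2), (5,0), (5,2)}; {(0,0), (0,2), (5,1), (5,3)}.
So G has 3 subgroups of order 4.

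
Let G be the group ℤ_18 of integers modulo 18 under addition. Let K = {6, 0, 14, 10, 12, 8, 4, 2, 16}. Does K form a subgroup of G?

Yes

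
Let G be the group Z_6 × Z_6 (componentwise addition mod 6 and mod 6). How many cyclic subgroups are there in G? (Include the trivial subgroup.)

20

Each element a generates a cyclic subgroup ⟨a⟩; distinct elements may generate the same one (a cyclic group of order d has φ(d) generators).
Cyclic subgroups by order — order 1: 1; order 2: 3; order 3: 4; order 6: 12.
Total: 20.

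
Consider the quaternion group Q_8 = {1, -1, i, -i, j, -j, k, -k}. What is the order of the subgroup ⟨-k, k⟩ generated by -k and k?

4

|⟨-k⟩| = 4 and |⟨k⟩| = 4, so |H| is a multiple of lcm(4, 4) = 4 and divides |G| = 8.
Closing under the operation: H = {1, -1, k, -k}, so |H| = 4.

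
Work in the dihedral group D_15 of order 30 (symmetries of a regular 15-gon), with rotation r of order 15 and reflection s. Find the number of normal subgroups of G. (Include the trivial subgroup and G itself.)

G has 28 subgroups. Checking conjugation-invariance by order — order 1: 1/1 normal; order 2: 0/15 normal; order 3: 1/1 normal; order 5: 1/1 normal; order 6: 0/5 normal; order 10: 0/3 normal; order 15: 1/1 normal; order 30: 1/1 normal.
Total normal subgroups: 5.

5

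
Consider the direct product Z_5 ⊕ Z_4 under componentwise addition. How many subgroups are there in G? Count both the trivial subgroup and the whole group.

|G| = 20, so by Lagrange every subgroup order divides 20. Divisors: 1, 2, 4, 5, 10, 20.
Subgroups by order — order 1: 1; order 2: 1; order 4: 1; order 5: 1; order 10: 1; order 20: 1.
Total: 1 + 1 + 1 + 1 + 1 + 1 = 6.

6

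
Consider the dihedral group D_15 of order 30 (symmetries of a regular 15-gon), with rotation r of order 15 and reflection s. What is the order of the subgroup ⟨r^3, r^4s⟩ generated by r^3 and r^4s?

|⟨r^3⟩| = 5 and |⟨r^4s⟩| = 2, so |H| is a multiple of lcm(5, 2) = 10 and divides |G| = 30.
Closing under the operation: H = {e, r^3, r^6, r^9, r^12, rs, r^4s, r^7s, r^10s, r^13s}, so |H| = 10.

10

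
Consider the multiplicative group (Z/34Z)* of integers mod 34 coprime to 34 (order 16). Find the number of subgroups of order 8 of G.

1

|G| = 16 and 8 | 16, so subgroups of order 8 are possible by Lagrange.
The subgroups of order 8 are: {1, 9, 13, 15, 19, 21, 25, 33}.
So G has 1 subgroup of order 8.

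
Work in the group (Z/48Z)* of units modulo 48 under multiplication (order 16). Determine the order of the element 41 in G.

2

Compute successive powers of 41 mod 48: 41, 1; 41^2 ≡ 1 (mod 48).
So |⟨41⟩| = 2.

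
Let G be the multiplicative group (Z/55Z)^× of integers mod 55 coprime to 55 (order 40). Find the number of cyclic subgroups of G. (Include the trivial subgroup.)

A cyclic subgroup of order d is generated by each of its φ(d) elements of order d, so the cyclic subgroups of order d number (#elements of order d)/φ(d).
Cyclic subgroups by order — order 1: 1; order 2: 3; order 4: 2; order 5: 1; order 10: 3; order 20: 2.
Total: 12.

12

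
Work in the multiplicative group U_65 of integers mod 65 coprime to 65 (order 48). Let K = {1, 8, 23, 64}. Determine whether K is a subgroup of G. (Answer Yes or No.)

8 ∈ K but its inverse 57 ∉ K, so K is not a subgroup.

No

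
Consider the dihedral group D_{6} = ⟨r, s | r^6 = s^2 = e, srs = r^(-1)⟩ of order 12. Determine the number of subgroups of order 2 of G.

7

|G| = 12 and 2 | 12, so subgroups of order 2 are possible by Lagrange.
The subgroups of order 2 are: {e, r^2s}; {e, r^3}; {e, r^3s}; {e, r^4s}; … (7 in all).
So G has 7 subgroups of order 2.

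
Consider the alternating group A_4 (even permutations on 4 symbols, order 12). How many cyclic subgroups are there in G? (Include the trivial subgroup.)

Each element a generates a cyclic subgroup ⟨a⟩; distinct elements may generate the same one (a cyclic group of order d has φ(d) generators).
Cyclic subgroups by order — order 1: 1; order 2: 3; order 3: 4.
Total: 8.

8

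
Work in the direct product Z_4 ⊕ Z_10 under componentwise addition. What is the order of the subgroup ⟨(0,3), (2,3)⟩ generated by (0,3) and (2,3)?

20

|⟨(0,3)⟩| = 10 and |⟨(2,3)⟩| = 10, so |H| is a multiple of lcm(10, 10) = 10 and divides |G| = 40.
Closing under the operation: H = {(0,0), (0,1), (0,2), (0,3), (0,4), (0,5), (0,6), (0,7), (0,8), (0,9), (2,0), (2,1), (2,2), (2,3), (2,4), (2,5), (2,6), (2,7), (2,8), (2,9)}, so |H| = 20.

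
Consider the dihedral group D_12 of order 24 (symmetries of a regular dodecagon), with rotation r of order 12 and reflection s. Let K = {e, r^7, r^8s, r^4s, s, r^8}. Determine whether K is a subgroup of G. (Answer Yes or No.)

No

r^7 ∈ K but its inverse r^5 ∉ K, so K is not a subgroup.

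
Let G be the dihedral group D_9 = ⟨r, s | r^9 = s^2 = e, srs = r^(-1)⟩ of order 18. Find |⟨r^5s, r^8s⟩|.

6

|⟨r^5s⟩| = 2 and |⟨r^8s⟩| = 2, so |H| is a multiple of lcm(2, 2) = 2 and divides |G| = 18.
Closing under the operation: H = {e, r^3, r^6, r^2s, r^5s, r^8s}, so |H| = 6.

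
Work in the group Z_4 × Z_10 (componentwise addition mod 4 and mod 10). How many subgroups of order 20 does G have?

|G| = 40 and 20 | 40, so subgroups of order 20 are possible by Lagrange.
The subgroups of order 20 are: {(0,0), (0,1), (0,2), (0,3), (0,4), (0,5), (0,6), (0,7), (0,8), (0,9), (2,0), (2,1), (2,2), (2,3), (2,4), (2,5), (2,6), (2,7), (2,8), (2,9)}; {(0,0), (0,2), (0,4), (0,6), (0,8), (1,0), (1,2), (1,4), (1,6), (1,8), (2,0), (2,2), (2,4), (2,6), (2,8), (3,0), (3,2), (3,4), (3,6), (3,8)}; {(0,0), (0,2), (0,4), (0,6), (0,8), (1,1), (1,3), (1,5), (1,7), (1,9), (2,0), (2,2), (2,4), (2,6), (2,8), (3,1), (3,3), (3,5), (3,7), (3,9)}.
So G has 3 subgroups of order 20.

3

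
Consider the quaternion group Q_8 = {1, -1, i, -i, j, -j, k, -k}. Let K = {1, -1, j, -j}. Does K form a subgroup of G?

Yes

|K| = 4 divides |G| = 8, consistent with Lagrange.
K contains the identity, every element's inverse is in K, and K is closed under ·: it is a subgroup.
In fact K = ⟨j⟩.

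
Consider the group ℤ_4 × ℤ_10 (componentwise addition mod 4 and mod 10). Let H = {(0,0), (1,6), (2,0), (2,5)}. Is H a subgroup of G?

(1,6) ∈ H but its inverse (3,4) ∉ H, so H is not a subgroup.

No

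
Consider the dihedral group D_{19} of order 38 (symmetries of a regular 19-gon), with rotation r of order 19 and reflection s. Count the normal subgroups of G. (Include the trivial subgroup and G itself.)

G has 22 subgroups. Checking conjugation-invariance by order — order 1: 1/1 normal; order 2: 0/19 normal; order 19: 1/1 normal; order 38: 1/1 normal.
Total normal subgroups: 3.

3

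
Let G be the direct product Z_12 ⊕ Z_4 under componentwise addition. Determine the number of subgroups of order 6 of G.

|G| = 48 and 6 | 48, so subgroups of order 6 are possible by Lagrange.
The subgroups of order 6 are: {(0,0), (0,2), (4,0), (4,2), (8,0), (8,2)}; {(0,0), (2,0), (4,0), (6,0), (8,0), (10,0)}; {(0,0), (2,2), (4,0), (6,2), (8,0), (10,2)}.
So G has 3 subgroups of order 6.

3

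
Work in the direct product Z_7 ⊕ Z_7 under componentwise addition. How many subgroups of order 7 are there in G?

8

|G| = 49 and 7 | 49, so subgroups of order 7 are possible by Lagrange.
The subgroups of order 7 are: {(0,0), (0,1), (0,2), (0,3), (0,4), (0,5), (0,6)}; {(0,0), (1,0), (2,0), (3,0), (4,0), (5,0), (6,0)}; {(0,0), (1,1), (2,2), (3,3), (4,4), (5,5), (6,6)}; {(0,0), (1,2), (2,4), (3,6), (4,1), (5,3), (6,5)}; … (8 in all).
So G has 8 subgroups of order 7.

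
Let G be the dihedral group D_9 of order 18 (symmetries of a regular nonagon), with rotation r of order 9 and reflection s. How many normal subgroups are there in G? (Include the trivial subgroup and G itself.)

4

G has 16 subgroups. Checking conjugation-invariance by order — order 1: 1/1 normal; order 2: 0/9 normal; order 3: 1/1 normal; order 6: 0/3 normal; order 9: 1/1 normal; order 18: 1/1 normal.
Total normal subgroups: 4.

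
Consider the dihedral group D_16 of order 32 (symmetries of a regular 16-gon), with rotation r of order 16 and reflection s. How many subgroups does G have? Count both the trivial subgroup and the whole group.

36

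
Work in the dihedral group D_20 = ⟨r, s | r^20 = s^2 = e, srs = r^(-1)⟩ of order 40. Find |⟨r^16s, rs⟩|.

8

|⟨r^16s⟩| = 2 and |⟨rs⟩| = 2, so |H| is a multiple of lcm(2, 2) = 2 and divides |G| = 40.
Closing under the operation: H = {e, r^5, r^10, r^15, rs, r^6s, r^11s, r^16s}, so |H| = 8.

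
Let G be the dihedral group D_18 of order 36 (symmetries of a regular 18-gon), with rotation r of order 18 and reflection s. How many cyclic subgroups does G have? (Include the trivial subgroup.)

Group the elements of G by the cyclic subgroup they generate; each cyclic subgroup of order d accounts for φ(d) elements.
Cyclic subgroups by order — order 1: 1; order 2: 19; order 3: 1; order 6: 1; order 9: 1; order 18: 1.
Total: 24.

24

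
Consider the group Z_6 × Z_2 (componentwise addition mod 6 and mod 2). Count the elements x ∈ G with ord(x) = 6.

An element (a,b) has order lcm(ord(a), ord(b)); count pairs with lcm equal to 6.
Enumerating gives 6 such elements.

6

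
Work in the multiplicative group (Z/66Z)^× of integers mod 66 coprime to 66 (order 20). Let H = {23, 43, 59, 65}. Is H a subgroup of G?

The identity 1 ∉ H, so H is not a subgroup.

No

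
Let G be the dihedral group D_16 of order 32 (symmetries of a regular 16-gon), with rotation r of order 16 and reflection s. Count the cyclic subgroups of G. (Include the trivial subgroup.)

A cyclic subgroup of order d is generated by each of its φ(d) elements of order d, so the cyclic subgroups of order d number (#elements of order d)/φ(d).
Cyclic subgroups by order — order 1: 1; order 2: 17; order 4: 1; order 8: 1; order 16: 1.
Total: 21.

21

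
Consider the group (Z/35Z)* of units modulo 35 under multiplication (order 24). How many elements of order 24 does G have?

No element of G has order 24 (even though 24 | 24).

0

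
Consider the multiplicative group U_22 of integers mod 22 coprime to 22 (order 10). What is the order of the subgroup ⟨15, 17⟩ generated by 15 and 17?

10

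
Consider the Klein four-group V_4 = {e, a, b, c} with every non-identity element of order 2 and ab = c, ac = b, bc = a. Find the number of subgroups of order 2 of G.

|G| = 4 and 2 | 4, so subgroups of order 2 are possible by Lagrange.
The subgroups of order 2 are: {e, a}; {e, b}; {e, c}.
So G has 3 subgroups of order 2.

3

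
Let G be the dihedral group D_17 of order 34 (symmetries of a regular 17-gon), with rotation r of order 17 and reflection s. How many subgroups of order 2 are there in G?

|G| = 34 and 2 | 34, so subgroups of order 2 are possible by Lagrange.
The subgroups of order 2 are: {e, r^10s}; {e, r^11s}; {e, r^12s}; {e, r^13s}; … (17 in all).
So G has 17 subgroups of order 2.

17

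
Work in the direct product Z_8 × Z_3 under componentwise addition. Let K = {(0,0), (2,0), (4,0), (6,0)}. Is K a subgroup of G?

Yes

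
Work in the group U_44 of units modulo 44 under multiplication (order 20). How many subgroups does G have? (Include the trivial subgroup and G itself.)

|G| = 20, so by Lagrange every subgroup order divides 20. Divisors: 1, 2, 4, 5, 10, 20.
Subgroups by order — order 1: 1; order 2: 3; order 4: 1; order 5: 1; order 10: 3; order 20: 1.
Total: 1 + 3 + 1 + 1 + 3 + 1 = 10.

10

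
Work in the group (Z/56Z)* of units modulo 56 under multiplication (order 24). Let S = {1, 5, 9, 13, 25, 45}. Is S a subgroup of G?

|S| = 6 divides |G| = 24, consistent with Lagrange.
S contains the identity, every element's inverse is in S, and S is closed under ·: it is a subgroup.
In fact S = ⟨45⟩.

Yes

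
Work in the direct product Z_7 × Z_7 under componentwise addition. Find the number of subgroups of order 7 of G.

|G| = 49 and 7 | 49, so subgroups of order 7 are possible by Lagrange.
The subgroups of order 7 are: {(0,0), (0,1), (0,2), (0,3), (0,4), (0,5), (0,6)}; {(0,0), (1,0), (2,0), (3,0), (4,0), (5,0), (6,0)}; {(0,0), (1,1), (2,2), (3,3), (4,4), (5,5), (6,6)}; {(0,0), (1,2), (2,4), (3,6), (4,1), (5,3), (6,5)}; … (8 in all).
So G has 8 subgroups of order 7.

8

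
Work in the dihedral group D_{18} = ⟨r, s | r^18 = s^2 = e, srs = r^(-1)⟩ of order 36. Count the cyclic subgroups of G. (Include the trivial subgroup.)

24

Each element a generates a cyclic subgroup ⟨a⟩; distinct elements may generate the same one (a cyclic group of order d has φ(d) generators).
Cyclic subgroups by order — order 1: 1; order 2: 19; order 3: 1; order 6: 1; order 9: 1; order 18: 1.
Total: 24.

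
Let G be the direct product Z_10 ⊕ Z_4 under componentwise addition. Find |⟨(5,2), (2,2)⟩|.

|⟨(5,2)⟩| = 2 and |⟨(2,2)⟩| = 10, so |H| is a multiple of lcm(2, 10) = 10 and divides |G| = 40.
Closing under the operation: H = {(0,0), (0,2), (1,0), (1,2), (2,0), (2,2), (3,0), (3,2), (4,0), (4,2), (5,0), (5,2), (6,0), (6,2), (7,0), (7,2), (8,0), (8,2), (9,0), (9,2)}, so |H| = 20.

20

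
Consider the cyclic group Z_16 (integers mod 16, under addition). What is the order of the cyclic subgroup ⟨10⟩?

In Z_16, the order of an element a is n/gcd(a, n).
gcd(10, 16) = 2, so |⟨10⟩| = 16/2 = 8.

8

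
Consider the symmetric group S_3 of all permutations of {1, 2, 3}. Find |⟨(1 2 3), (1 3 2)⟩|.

3

|⟨(1 2 3)⟩| = 3 and |⟨(1 3 2)⟩| = 3, so |H| is a multiple of lcm(3, 3) = 3 and divides |G| = 6.
Closing under the operation: H = {e, (1 2 3), (1 3 2)}, so |H| = 3.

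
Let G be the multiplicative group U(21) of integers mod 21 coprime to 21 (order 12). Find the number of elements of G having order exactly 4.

No element of G has order 4 (even though 4 | 12).

0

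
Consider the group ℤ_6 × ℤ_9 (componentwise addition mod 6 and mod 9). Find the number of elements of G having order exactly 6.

8

An element (a,b) has order lcm(ord(a), ord(b)); count pairs with lcm equal to 6.
Enumerating gives 8 such elements.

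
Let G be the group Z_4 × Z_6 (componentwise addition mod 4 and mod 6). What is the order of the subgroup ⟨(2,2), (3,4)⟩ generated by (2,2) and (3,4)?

|⟨(2,2)⟩| = 6 and |⟨(3,4)⟩| = 12, so |H| is a multiple of lcm(6, 12) = 12 and divides |G| = 24.
Closing under the operation: H = {(0,0), (0,2), (0,4), (1,0), (1,2), (1,4), (2,0), (2,2), (2,4), (3,0), (3,2), (3,4)}, so |H| = 12.

12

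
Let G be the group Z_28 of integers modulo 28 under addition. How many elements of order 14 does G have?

6

In a cyclic group of order 28, the number of elements of order d (for d | 28) is φ(d).
φ(14) = 6.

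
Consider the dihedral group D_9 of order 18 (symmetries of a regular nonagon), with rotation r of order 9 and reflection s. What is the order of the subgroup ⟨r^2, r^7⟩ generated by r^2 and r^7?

|⟨r^2⟩| = 9 and |⟨r^7⟩| = 9, so |H| is a multiple of lcm(9, 9) = 9 and divides |G| = 18.
Closing under the operation: H = {e, r, r^2, r^3, r^4, r^5, r^6, r^7, r^8}, so |H| = 9.

9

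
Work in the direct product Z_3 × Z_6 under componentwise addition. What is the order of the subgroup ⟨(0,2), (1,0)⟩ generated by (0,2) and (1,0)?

9

|⟨(0,2)⟩| = 3 and |⟨(1,0)⟩| = 3, so |H| is a multiple of lcm(3, 3) = 3 and divides |G| = 18.
Closing under the operation: H = {(0,0), (0,2), (0,4), (1,0), (1,2), (1,4), (2,0), (2,2), (2,4)}, so |H| = 9.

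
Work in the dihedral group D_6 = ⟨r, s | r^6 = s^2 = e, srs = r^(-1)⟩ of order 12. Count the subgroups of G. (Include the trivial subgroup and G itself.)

16

|G| = 12, so by Lagrange every subgroup order divides 12. Divisors: 1, 2, 3, 4, 6, 12.
Subgroups by order — order 1: 1; order 2: 7; order 3: 1; order 4: 3; order 6: 3; order 12: 1.
Total: 1 + 7 + 1 + 3 + 3 + 1 = 16.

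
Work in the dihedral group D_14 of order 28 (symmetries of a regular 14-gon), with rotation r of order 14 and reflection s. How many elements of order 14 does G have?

6

The elements of order 14 are: r, r^3, r^5, r^9, r^11, r^13.
That's 6.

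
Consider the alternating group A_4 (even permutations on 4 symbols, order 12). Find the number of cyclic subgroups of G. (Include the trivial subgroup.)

8

Group the elements of G by the cyclic subgroup they generate; each cyclic subgroup of order d accounts for φ(d) elements.
Cyclic subgroups by order — order 1: 1; order 2: 3; order 3: 4.
Total: 8.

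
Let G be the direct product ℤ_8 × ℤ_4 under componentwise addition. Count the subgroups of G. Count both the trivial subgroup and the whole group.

22

|G| = 32, so by Lagrange every subgroup order divides 32. Divisors: 1, 2, 4, 8, 16, 32.
Subgroups by order — order 1: 1; order 2: 3; order 4: 7; order 8: 7; order 16: 3; order 32: 1.
Total: 1 + 3 + 7 + 7 + 3 + 1 = 22.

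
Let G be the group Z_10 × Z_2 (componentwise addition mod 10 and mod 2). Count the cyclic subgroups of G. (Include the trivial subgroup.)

8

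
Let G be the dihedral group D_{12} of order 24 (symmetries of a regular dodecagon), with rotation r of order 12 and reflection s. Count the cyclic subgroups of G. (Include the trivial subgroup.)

18

A cyclic subgroup of order d is generated by each of its φ(d) elements of order d, so the cyclic subgroups of order d number (#elements of order d)/φ(d).
Cyclic subgroups by order — order 1: 1; order 2: 13; order 3: 1; order 4: 1; order 6: 1; order 12: 1.
Total: 18.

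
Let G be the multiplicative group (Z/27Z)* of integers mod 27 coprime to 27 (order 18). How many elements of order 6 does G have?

The elements of order 6 are: 8, 17.
That's 2.

2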